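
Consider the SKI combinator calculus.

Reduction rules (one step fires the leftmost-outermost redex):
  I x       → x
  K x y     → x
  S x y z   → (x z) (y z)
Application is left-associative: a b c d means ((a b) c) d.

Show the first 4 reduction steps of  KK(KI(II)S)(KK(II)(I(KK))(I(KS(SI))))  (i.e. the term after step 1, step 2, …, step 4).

Answer: after 4 steps: K(KK)

Reduction:
  start: KK(KI(II)S)(KK(II)(I(KK))(I(KS(SI))))
  →1  K(KK(II)(I(KK))(I(KS(SI))))
  →2  K(K(I(KK))(I(KS(SI))))
  →3  K(I(KK))
  →4  K(KK)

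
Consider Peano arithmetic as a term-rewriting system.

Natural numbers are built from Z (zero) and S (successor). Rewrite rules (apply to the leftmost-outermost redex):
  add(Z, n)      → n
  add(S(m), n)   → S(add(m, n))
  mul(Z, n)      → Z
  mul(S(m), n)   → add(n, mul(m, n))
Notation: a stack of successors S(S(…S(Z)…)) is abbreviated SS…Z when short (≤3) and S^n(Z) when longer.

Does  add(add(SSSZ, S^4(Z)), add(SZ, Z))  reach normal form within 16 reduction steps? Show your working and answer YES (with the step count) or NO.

Answer: YES — reaches normal form S^8(Z) in 14 ≤ 16 steps

Working:
  start: add(add(SSSZ, S^4(Z)), add(SZ, Z))
  [1] add(S(add(SSZ, S^4(Z))), add(SZ, Z))
  [2] S(add(add(SSZ, S^4(Z)), add(SZ, Z)))
  [3] S(add(S(add(SZ, S^4(Z))), add(SZ, Z)))
  [4] S(S(add(add(SZ, S^4(Z)), add(SZ, Z))))
  [5] S(S(add(S(add(Z, S^4(Z))), add(SZ, Z))))
  [6] S(S(S(add(add(Z, S^4(Z)), add(SZ, Z)))))
  [7] S(S(S(add(S^4(Z), add(SZ, Z)))))
  [8] S(S(S(S(add(SSSZ, add(SZ, Z))))))
  [9] S(S(S(S(S(add(SSZ, add(SZ, Z)))))))
  [10] S(S(S(S(S(S(add(SZ, add(SZ, Z))))))))
  [11] S(S(S(S(S(S(S(add(Z, add(SZ, Z)))))))))
  [12] S(S(S(S(S(S(S(add(SZ, Z))))))))
  [13] S(S(S(S(S(S(S(S(add(Z, Z)))))))))
  [14] S^8(Z)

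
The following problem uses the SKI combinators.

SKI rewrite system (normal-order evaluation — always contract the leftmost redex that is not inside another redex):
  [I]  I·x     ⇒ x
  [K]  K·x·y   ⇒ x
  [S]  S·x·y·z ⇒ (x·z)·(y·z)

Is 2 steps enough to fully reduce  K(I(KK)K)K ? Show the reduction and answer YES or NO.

  start: K(I(KK)K)K
  →1  I(KK)K
  →2  KKK

Answer: NO — after 2 steps the term is KKK, not yet normal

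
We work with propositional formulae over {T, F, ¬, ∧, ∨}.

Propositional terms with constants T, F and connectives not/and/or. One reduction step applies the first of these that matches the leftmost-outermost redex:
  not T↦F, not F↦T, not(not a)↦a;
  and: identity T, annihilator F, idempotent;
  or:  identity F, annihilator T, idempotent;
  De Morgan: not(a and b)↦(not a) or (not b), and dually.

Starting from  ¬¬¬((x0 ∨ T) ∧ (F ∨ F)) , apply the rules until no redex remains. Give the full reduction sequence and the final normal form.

  start: ¬¬¬((x0 ∨ T) ∧ (F ∨ F))
  step 1: ¬((x0 ∨ T) ∧ (F ∨ F))
  step 2: ¬(x0 ∨ T) ∨ ¬(F ∨ F)
  step 3: (¬x0 ∧ ¬T) ∨ ¬(F ∨ F)
  step 4: (¬x0 ∧ F) ∨ ¬(F ∨ F)
  step 5: F ∨ ¬(F ∨ F)
  step 6: ¬(F ∨ F)
  step 7: ¬F ∧ ¬F
  step 8: ¬F
  step 9: T

Answer: normal form = T  (in 9 steps)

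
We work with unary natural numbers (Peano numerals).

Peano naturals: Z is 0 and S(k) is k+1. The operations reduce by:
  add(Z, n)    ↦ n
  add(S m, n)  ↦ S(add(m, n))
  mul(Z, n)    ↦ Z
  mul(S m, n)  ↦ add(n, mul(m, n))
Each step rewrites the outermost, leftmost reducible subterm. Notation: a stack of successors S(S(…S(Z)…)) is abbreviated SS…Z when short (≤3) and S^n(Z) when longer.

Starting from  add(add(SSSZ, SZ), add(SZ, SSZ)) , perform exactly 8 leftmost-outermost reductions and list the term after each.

Answer: after 8 steps: S(S(S(S(add(Z, add(SZ, SSZ))))))

Derivation:
  start: add(add(SSSZ, SZ), add(SZ, SSZ))
  step 1: add(S(add(SSZ, SZ)), add(SZ, SSZ))
  step 2: S(add(add(SSZ, SZ), add(SZ, SSZ)))
  step 3: S(add(S(add(SZ, SZ)), add(SZ, SSZ)))
  step 4: S(S(add(add(SZ, SZ), add(SZ, SSZ))))
  step 5: S(S(add(S(add(Z, SZ)), add(SZ, SSZ))))
  step 6: S(S(S(add(add(Z, SZ), add(SZ, SSZ)))))
  step 7: S(S(S(add(SZ, add(SZ, SSZ)))))
  step 8: S(S(S(S(add(Z, add(SZ, SSZ))))))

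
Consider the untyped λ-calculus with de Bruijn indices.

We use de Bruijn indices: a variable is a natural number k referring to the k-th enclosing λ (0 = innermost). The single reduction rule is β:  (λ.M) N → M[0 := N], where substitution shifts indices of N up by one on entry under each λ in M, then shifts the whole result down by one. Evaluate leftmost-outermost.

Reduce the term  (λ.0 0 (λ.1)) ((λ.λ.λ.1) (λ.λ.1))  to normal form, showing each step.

Answer: normal form = λ.λ.1  (in 5 steps)

Working:
  start: (λ.0 0 (λ.1)) ((λ.λ.λ.1) (λ.λ.1))
  step 1: (λ.λ.λ.1) (λ.λ.1) ((λ.λ.λ.1) (λ.λ.1)) (λ.(λ.λ.λ.1) (λ.λ.1))
  step 2: (λ.λ.1) ((λ.λ.λ.1) (λ.λ.1)) (λ.(λ.λ.λ.1) (λ.λ.1))
  step 3: (λ.(λ.λ.λ.1) (λ.λ.1)) (λ.(λ.λ.λ.1) (λ.λ.1))
  step 4: (λ.λ.λ.1) (λ.λ.1)
  step 5: λ.λ.1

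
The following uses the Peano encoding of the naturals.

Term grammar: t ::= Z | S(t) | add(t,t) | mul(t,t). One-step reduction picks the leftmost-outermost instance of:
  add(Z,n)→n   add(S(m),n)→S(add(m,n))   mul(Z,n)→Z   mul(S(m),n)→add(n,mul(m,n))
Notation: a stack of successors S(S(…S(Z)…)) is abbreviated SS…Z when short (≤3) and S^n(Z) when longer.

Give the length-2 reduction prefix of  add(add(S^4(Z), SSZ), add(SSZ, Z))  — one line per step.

  start: add(add(S^4(Z), SSZ), add(SSZ, Z))
  step 1: add(S(add(SSSZ, SSZ)), add(SSZ, Z))
  step 2: S(add(add(SSSZ, SSZ), add(SSZ, Z)))

Answer: after 2 steps: S(add(add(SSSZ, SSZ), add(SSZ, Z)))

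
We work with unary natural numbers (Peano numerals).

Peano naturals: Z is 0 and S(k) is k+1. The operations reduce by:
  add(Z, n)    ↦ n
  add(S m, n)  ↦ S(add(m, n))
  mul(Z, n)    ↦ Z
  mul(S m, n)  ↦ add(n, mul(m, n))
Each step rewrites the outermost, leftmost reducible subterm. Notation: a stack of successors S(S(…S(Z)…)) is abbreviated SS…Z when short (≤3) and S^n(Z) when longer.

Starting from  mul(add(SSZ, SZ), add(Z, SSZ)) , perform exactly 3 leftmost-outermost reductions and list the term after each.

  start: mul(add(SSZ, SZ), add(Z, SSZ))
  [1] mul(S(add(SZ, SZ)), add(Z, SSZ))
  [2] add(add(Z, SSZ), mul(add(SZ, SZ), add(Z, SSZ)))
  [3] add(SSZ, mul(add(SZ, SZ), add(Z, SSZ)))

Answer: after 3 steps: add(SSZ, mul(add(SZ, SZ), add(Z, SSZ)))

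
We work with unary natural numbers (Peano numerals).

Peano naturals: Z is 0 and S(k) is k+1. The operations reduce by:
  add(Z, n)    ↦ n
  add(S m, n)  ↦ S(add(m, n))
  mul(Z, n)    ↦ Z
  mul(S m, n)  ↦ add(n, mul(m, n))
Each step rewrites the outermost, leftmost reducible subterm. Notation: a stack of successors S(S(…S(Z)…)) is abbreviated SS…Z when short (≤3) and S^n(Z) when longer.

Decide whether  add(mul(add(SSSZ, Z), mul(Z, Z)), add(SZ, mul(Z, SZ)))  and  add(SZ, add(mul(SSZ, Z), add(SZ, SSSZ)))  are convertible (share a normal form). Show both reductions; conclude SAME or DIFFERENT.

Answer: DIFFERENT — A ⇓ SZ, B ⇓ S^5(Z)

Reduction:
Term A:
  start: add(mul(add(SSSZ, Z), mul(Z, Z)), add(SZ, mul(Z, SZ)))
  step 1: add(mul(S(add(SSZ, Z)), mul(Z, Z)), add(SZ, mul(Z, SZ)))
  step 2: add(add(mul(Z, Z), mul(add(SSZ, Z), mul(Z, Z))), add(SZ, mul(Z, SZ)))
  step 3: add(add(Z, mul(add(SSZ, Z), mul(Z, Z))), add(SZ, mul(Z, SZ)))
  step 4: add(mul(add(SSZ, Z), mul(Z, Z)), add(SZ, mul(Z, SZ)))
  step 5: add(mul(S(add(SZ, Z)), mul(Z, Z)), add(SZ, mul(Z, SZ)))
  step 6: add(add(mul(Z, Z), mul(add(SZ, Z), mul(Z, Z))), add(SZ, mul(Z, SZ)))
  step 7: add(add(Z, mul(add(SZ, Z), mul(Z, Z))), add(SZ, mul(Z, SZ)))
  step 8: add(mul(add(SZ, Z), mul(Z, Z)), add(SZ, mul(Z, SZ)))
  step 9: add(mul(S(add(Z, Z)), mul(Z, Z)), add(SZ, mul(Z, SZ)))
  step 10: add(add(mul(Z, Z), mul(add(Z, Z), mul(Z, Z))), add(SZ, mul(Z, SZ)))
  step 11: add(add(Z, mul(add(Z, Z), mul(Z, Z))), add(SZ, mul(Z, SZ)))
  step 12: add(mul(add(Z, Z), mul(Z, Z)), add(SZ, mul(Z, SZ)))
  step 13: add(mul(Z, mul(Z, Z)), add(SZ, mul(Z, SZ)))
  step 14: add(Z, add(SZ, mul(Z, SZ)))
  step 15: add(SZ, mul(Z, SZ))
  step 16: S(add(Z, mul(Z, SZ)))
  step 17: S(mul(Z, SZ))
  step 18: SZ

Term B:
  start: add(SZ, add(mul(SSZ, Z), add(SZ, SSSZ)))
  step 1: S(add(Z, add(mul(SSZ, Z), add(SZ, SSSZ))))
  step 2: S(add(mul(SSZ, Z), add(SZ, SSSZ)))
  step 3: S(add(add(Z, mul(SZ, Z)), add(SZ, SSSZ)))
  step 4: S(add(mul(SZ, Z), add(SZ, SSSZ)))
  step 5: S(add(add(Z, mul(Z, Z)), add(SZ, SSSZ)))
  step 6: S(add(mul(Z, Z), add(SZ, SSSZ)))
  step 7: S(add(Z, add(SZ, SSSZ)))
  step 8: S(add(SZ, SSSZ))
  step 9: S(S(add(Z, SSSZ)))
  step 10: S^5(Z)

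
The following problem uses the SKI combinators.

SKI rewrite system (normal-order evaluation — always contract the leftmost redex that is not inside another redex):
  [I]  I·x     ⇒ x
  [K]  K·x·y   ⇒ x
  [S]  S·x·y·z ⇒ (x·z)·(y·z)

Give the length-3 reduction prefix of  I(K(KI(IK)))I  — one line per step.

  start: I(K(KI(IK)))I
  →1  K(KI(IK))I
  →2  KI(IK)
  →3  I

Answer: after 3 steps: I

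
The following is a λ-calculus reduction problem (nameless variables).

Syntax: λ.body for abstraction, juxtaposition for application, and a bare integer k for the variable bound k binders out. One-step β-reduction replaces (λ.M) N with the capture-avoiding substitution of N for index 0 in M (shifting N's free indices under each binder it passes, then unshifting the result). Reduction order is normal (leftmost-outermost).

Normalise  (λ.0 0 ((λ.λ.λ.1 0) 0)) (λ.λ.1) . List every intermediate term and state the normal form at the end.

Answer: normal form = λ.λ.1  (in 3 steps)

Derivation:
  start: (λ.0 0 ((λ.λ.λ.1 0) 0)) (λ.λ.1)
  step 1: (λ.λ.1) (λ.λ.1) ((λ.λ.λ.1 0) (λ.λ.1))
  step 2: (λ.λ.λ.1) ((λ.λ.λ.1 0) (λ.λ.1))
  step 3: λ.λ.1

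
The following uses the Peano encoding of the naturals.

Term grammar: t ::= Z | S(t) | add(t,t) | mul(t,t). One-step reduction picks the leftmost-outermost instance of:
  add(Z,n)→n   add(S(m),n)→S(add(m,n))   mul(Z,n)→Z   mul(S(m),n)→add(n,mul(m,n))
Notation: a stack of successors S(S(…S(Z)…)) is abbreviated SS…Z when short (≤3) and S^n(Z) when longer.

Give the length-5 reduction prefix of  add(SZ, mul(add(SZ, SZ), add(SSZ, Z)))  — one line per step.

Answer: after 5 steps: S(add(S(add(SZ, Z)), mul(add(Z, SZ), add(SSZ, Z))))

Working:
  start: add(SZ, mul(add(SZ, SZ), add(SSZ, Z)))
  [1] S(add(Z, mul(add(SZ, SZ), add(SSZ, Z))))
  [2] S(mul(add(SZ, SZ), add(SSZ, Z)))
  [3] S(mul(S(add(Z, SZ)), add(SSZ, Z)))
  [4] S(add(add(SSZ, Z), mul(add(Z, SZ), add(SSZ, Z))))
  [5] S(add(S(add(SZ, Z)), mul(add(Z, SZ), add(SSZ, Z))))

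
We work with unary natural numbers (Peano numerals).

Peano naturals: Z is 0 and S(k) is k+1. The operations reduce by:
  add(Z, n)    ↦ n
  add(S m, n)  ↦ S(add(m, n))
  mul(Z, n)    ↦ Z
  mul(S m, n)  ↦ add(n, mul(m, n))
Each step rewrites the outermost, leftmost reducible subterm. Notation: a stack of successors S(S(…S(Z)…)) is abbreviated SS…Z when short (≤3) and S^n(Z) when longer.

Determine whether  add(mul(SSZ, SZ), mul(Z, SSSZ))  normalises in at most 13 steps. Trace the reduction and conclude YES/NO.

  start: add(mul(SSZ, SZ), mul(Z, SSSZ))
  [1] add(add(SZ, mul(SZ, SZ)), mul(Z, SSSZ))
  [2] add(S(add(Z, mul(SZ, SZ))), mul(Z, SSSZ))
  [3] S(add(add(Z, mul(SZ, SZ)), mul(Z, SSSZ)))
  [4] S(add(mul(SZ, SZ), mul(Z, SSSZ)))
  [5] S(add(add(SZ, mul(Z, SZ)), mul(Z, SSSZ)))
  [6] S(add(S(add(Z, mul(Z, SZ))), mul(Z, SSSZ)))
  [7] S(S(add(add(Z, mul(Z, SZ)), mul(Z, SSSZ))))
  [8] S(S(add(mul(Z, SZ), mul(Z, SSSZ))))
  [9] S(S(add(Z, mul(Z, SSSZ))))
  [10] S(S(mul(Z, SSSZ)))
  [11] SSZ

Answer: YES — reaches normal form SSZ in 11 ≤ 13 steps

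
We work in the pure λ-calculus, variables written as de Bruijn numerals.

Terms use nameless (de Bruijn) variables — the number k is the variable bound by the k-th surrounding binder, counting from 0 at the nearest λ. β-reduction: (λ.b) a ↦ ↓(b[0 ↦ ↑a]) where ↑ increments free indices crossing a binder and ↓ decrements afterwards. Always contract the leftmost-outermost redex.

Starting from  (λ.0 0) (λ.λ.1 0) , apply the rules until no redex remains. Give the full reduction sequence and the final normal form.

  start: (λ.0 0) (λ.λ.1 0)
  [1] (λ.λ.1 0) (λ.λ.1 0)
  [2] λ.(λ.λ.1 0) 0
  [3] λ.λ.1 0

Answer: normal form = λ.λ.1 0  (in 3 steps)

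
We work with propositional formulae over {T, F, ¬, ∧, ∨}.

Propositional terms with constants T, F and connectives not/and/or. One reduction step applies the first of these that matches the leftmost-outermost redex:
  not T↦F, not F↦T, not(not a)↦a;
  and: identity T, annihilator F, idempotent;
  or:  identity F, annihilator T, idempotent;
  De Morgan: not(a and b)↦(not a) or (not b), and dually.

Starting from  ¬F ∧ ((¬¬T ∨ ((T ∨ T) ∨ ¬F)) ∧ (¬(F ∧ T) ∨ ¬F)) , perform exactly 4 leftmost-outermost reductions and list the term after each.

Answer: after 4 steps: T ∧ (¬(F ∧ T) ∨ ¬F)

Working:
  start: ¬F ∧ ((¬¬T ∨ ((T ∨ T) ∨ ¬F)) ∧ (¬(F ∧ T) ∨ ¬F))
  →1  T ∧ ((¬¬T ∨ ((T ∨ T) ∨ ¬F)) ∧ (¬(F ∧ T) ∨ ¬F))
  →2  (¬¬T ∨ ((T ∨ T) ∨ ¬F)) ∧ (¬(F ∧ T) ∨ ¬F)
  →3  (T ∨ ((T ∨ T) ∨ ¬F)) ∧ (¬(F ∧ T) ∨ ¬F)
  →4  T ∧ (¬(F ∧ T) ∨ ¬F)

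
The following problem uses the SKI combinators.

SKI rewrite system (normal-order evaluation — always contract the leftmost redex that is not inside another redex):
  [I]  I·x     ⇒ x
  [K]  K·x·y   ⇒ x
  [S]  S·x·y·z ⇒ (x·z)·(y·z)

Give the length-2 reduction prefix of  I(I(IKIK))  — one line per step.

  start: I(I(IKIK))
  [1] I(IKIK)
  [2] IKIK

Answer: after 2 steps: IKIK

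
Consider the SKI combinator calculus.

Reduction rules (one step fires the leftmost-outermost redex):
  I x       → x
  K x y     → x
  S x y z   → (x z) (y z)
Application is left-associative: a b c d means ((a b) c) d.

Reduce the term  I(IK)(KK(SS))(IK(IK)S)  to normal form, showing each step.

  start: I(IK)(KK(SS))(IK(IK)S)
  →1  IK(KK(SS))(IK(IK)S)
  →2  K(KK(SS))(IK(IK)S)
  →3  KK(SS)
  →4  K

Answer: normal form = K  (in 4 steps)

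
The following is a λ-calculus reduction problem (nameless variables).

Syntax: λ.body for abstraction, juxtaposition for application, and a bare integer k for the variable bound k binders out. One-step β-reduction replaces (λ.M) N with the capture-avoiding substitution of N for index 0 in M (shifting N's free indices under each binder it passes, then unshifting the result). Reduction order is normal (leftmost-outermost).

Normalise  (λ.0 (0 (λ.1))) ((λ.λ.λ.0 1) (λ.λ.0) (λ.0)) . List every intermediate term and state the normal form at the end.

Answer: normal form = λ.0  (in 12 steps)

Working:
  start: (λ.0 (0 (λ.1))) ((λ.λ.λ.0 1) (λ.λ.0) (λ.0))
  [1] (λ.λ.λ.0 1) (λ.λ.0) (λ.0) ((λ.λ.λ.0 1) (λ.λ.0) (λ.0) (λ.(λ.λ.λ.0 1) (λ.λ.0) (λ.0)))
  [2] (λ.λ.0 1) (λ.0) ((λ.λ.λ.0 1) (λ.λ.0) (λ.0) (λ.(λ.λ.λ.0 1) (λ.λ.0) (λ.0)))
  [3] (λ.0 (λ.0)) ((λ.λ.λ.0 1) (λ.λ.0) (λ.0) (λ.(λ.λ.λ.0 1) (λ.λ.0) (λ.0)))
  [4] (λ.λ.λ.0 1) (λ.λ.0) (λ.0) (λ.(λ.λ.λ.0 1) (λ.λ.0) (λ.0)) (λ.0)
  [5] (λ.λ.0 1) (λ.0) (λ.(λ.λ.λ.0 1) (λ.λ.0) (λ.0)) (λ.0)
  [6] (λ.0 (λ.0)) (λ.(λ.λ.λ.0 1) (λ.λ.0) (λ.0)) (λ.0)
  [7] (λ.(λ.λ.λ.0 1) (λ.λ.0) (λ.0)) (λ.0) (λ.0)
  [8] (λ.λ.λ.0 1) (λ.λ.0) (λ.0) (λ.0)
  [9] (λ.λ.0 1) (λ.0) (λ.0)
  [10] (λ.0 (λ.0)) (λ.0)
  [11] (λ.0) (λ.0)
  [12] λ.0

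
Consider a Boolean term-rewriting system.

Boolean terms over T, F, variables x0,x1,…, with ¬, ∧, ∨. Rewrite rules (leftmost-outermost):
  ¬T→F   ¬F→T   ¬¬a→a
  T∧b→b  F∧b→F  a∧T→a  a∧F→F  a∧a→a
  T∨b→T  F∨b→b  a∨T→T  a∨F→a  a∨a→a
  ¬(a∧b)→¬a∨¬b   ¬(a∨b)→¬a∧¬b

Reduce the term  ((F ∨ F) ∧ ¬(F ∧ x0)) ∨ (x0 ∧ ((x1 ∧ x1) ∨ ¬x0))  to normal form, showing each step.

Answer: normal form = x0 ∧ (x1 ∨ ¬x0)  (in 4 steps)

Derivation:
  start: ((F ∨ F) ∧ ¬(F ∧ x0)) ∨ (x0 ∧ ((x1 ∧ x1) ∨ ¬x0))
  →1  (F ∧ ¬(F ∧ x0)) ∨ (x0 ∧ ((x1 ∧ x1) ∨ ¬x0))
  →2  F ∨ (x0 ∧ ((x1 ∧ x1) ∨ ¬x0))
  →3  x0 ∧ ((x1 ∧ x1) ∨ ¬x0)
  →4  x0 ∧ (x1 ∨ ¬x0)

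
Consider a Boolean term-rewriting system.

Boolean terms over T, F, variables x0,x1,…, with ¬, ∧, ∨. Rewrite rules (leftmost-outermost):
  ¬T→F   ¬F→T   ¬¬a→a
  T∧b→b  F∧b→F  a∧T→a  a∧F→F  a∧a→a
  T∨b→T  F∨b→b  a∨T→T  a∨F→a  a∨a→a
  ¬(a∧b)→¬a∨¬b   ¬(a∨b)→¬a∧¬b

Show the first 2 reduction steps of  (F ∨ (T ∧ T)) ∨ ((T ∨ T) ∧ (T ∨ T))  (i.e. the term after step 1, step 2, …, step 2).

  start: (F ∨ (T ∧ T)) ∨ ((T ∨ T) ∧ (T ∨ T))
  [1] (T ∧ T) ∨ ((T ∨ T) ∧ (T ∨ T))
  [2] T ∨ ((T ∨ T) ∧ (T ∨ T))

Answer: after 2 steps: T ∨ ((T ∨ T) ∧ (T ∨ T))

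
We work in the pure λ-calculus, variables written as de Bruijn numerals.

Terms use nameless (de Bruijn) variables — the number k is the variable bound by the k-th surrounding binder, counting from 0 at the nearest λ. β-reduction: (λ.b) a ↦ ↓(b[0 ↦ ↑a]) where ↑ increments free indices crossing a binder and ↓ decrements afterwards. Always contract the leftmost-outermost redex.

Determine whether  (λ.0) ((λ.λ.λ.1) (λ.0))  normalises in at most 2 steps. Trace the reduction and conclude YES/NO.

Answer: YES — reaches normal form λ.λ.1 in 2 ≤ 2 steps

Working:
  start: (λ.0) ((λ.λ.λ.1) (λ.0))
  step 1: (λ.λ.λ.1) (λ.0)
  step 2: λ.λ.1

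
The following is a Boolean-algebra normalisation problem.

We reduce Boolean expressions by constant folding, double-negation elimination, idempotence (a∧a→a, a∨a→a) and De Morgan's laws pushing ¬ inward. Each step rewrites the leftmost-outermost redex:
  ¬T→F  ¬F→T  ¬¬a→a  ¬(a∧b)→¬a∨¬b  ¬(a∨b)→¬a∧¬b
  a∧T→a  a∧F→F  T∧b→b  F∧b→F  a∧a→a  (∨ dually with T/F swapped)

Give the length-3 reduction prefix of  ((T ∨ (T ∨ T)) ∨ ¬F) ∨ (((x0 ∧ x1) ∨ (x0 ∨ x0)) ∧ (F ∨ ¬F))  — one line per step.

  start: ((T ∨ (T ∨ T)) ∨ ¬F) ∨ (((x0 ∧ x1) ∨ (x0 ∨ x0)) ∧ (F ∨ ¬F))
  [1] (T ∨ ¬F) ∨ (((x0 ∧ x1) ∨ (x0 ∨ x0)) ∧ (F ∨ ¬F))
  [2] T ∨ (((x0 ∧ x1) ∨ (x0 ∨ x0)) ∧ (F ∨ ¬F))
  [3] T

Answer: after 3 steps: T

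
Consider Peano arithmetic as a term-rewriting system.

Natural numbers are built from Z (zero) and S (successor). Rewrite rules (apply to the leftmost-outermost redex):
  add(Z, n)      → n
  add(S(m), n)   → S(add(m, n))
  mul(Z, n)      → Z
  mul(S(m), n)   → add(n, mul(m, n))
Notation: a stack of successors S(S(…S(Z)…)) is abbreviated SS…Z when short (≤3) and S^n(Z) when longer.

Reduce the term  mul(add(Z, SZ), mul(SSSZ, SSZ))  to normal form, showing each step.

Answer: normal form = S^6(Z)  (in 23 steps)

Derivation:
  start: mul(add(Z, SZ), mul(SSSZ, SSZ))
  [1] mul(SZ, mul(SSSZ, SSZ))
  [2] add(mul(SSSZ, SSZ), mul(Z, mul(SSSZ, SSZ)))
  [3] add(add(SSZ, mul(SSZ, SSZ)), mul(Z, mul(SSSZ, SSZ)))
  [4] add(S(add(SZ, mul(SSZ, SSZ))), mul(Z, mul(SSSZ, SSZ)))
  [5] S(add(add(SZ, mul(SSZ, SSZ)), mul(Z, mul(SSSZ, SSZ))))
  [6] S(add(S(add(Z, mul(SSZ, SSZ))), mul(Z, mul(SSSZ, SSZ))))
  [7] S(S(add(add(Z, mul(SSZ, SSZ)), mul(Z, mul(SSSZ, SSZ)))))
  [8] S(S(add(mul(SSZ, SSZ), mul(Z, mul(SSSZ, SSZ)))))
  [9] S(S(add(add(SSZ, mul(SZ, SSZ)), mul(Z, mul(SSSZ, SSZ)))))
  [10] S(S(add(S(add(SZ, mul(SZ, SSZ))), mul(Z, mul(SSSZ, SSZ)))))
  [11] S(S(S(add(add(SZ, mul(SZ, SSZ)), mul(Z, mul(SSSZ, SSZ))))))
  [12] S(S(S(add(S(add(Z, mul(SZ, SSZ))), mul(Z, mul(SSSZ, SSZ))))))
  [13] S(S(S(S(add(add(Z, mul(SZ, SSZ)), mul(Z, mul(SSSZ, SSZ)))))))
  [14] S(S(S(S(add(mul(SZ, SSZ), mul(Z, mul(SSSZ, SSZ)))))))
  [15] S(S(S(S(add(add(SSZ, mul(Z, SSZ)), mul(Z, mul(SSSZ, SSZ)))))))
  [16] S(S(S(S(add(S(add(SZ, mul(Z, SSZ))), mul(Z, mul(SSSZ, SSZ)))))))
  [17] S(S(S(S(S(add(add(SZ, mul(Z, SSZ)), mul(Z, mul(SSSZ, SSZ))))))))
  [18] S(S(S(S(S(add(S(add(Z, mul(Z, SSZ))), mul(Z, mul(SSSZ, SSZ))))))))
  [19] S(S(S(S(S(S(add(add(Z, mul(Z, SSZ)), mul(Z, mul(SSSZ, SSZ)))))))))
  [20] S(S(S(S(S(S(add(mul(Z, SSZ), mul(Z, mul(SSSZ, SSZ)))))))))
  [21] S(S(S(S(S(S(add(Z, mul(Z, mul(SSSZ, SSZ)))))))))
  [22] S(S(S(S(S(S(mul(Z, mul(SSSZ, SSZ))))))))
  [23] S^6(Z)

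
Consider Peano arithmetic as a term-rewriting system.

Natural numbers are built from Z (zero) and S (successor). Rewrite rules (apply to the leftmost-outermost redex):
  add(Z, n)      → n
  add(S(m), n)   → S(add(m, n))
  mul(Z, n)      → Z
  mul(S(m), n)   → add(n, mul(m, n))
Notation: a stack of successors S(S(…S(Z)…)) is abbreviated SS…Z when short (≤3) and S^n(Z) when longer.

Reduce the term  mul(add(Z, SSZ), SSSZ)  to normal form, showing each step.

  start: mul(add(Z, SSZ), SSSZ)
  →1  mul(SSZ, SSSZ)
  →2  add(SSSZ, mul(SZ, SSSZ))
  →3  S(add(SSZ, mul(SZ, SSSZ)))
  →4  S(S(add(SZ, mul(SZ, SSSZ))))
  →5  S(S(S(add(Z, mul(SZ, SSSZ)))))
  →6  S(S(S(mul(SZ, SSSZ))))
  →7  S(S(S(add(SSSZ, mul(Z, SSSZ)))))
  →8  S(S(S(S(add(SSZ, mul(Z, SSSZ))))))
  →9  S(S(S(S(S(add(SZ, mul(Z, SSSZ)))))))
  →10  S(S(S(S(S(S(add(Z, mul(Z, SSSZ))))))))
  →11  S(S(S(S(S(S(mul(Z, SSSZ)))))))
  →12  S^6(Z)

Answer: normal form = S^6(Z)  (in 12 steps)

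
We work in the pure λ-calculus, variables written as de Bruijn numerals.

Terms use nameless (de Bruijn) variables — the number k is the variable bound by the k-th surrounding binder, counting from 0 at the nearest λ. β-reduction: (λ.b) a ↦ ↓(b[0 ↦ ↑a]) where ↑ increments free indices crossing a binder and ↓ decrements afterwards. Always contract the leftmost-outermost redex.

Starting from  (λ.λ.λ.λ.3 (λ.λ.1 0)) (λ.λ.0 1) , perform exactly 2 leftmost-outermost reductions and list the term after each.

  start: (λ.λ.λ.λ.3 (λ.λ.1 0)) (λ.λ.0 1)
  [1] λ.λ.λ.(λ.λ.0 1) (λ.λ.1 0)
  [2] λ.λ.λ.λ.0 (λ.λ.1 0)

Answer: after 2 steps: λ.λ.λ.λ.0 (λ.λ.1 0)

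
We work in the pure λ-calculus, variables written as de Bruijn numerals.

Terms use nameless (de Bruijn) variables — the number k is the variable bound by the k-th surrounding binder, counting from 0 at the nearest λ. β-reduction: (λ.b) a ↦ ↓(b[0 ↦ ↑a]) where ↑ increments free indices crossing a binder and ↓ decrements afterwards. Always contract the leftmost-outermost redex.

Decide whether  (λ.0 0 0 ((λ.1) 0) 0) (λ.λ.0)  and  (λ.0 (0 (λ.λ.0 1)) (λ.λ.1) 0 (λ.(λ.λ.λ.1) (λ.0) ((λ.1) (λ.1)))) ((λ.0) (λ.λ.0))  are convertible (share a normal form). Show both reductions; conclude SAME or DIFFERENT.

Term A:
  start: (λ.0 0 0 ((λ.1) 0) 0) (λ.λ.0)
  step 1: (λ.λ.0) (λ.λ.0) (λ.λ.0) ((λ.λ.λ.0) (λ.λ.0)) (λ.λ.0)
  step 2: (λ.0) (λ.λ.0) ((λ.λ.λ.0) (λ.λ.0)) (λ.λ.0)
  step 3: (λ.λ.0) ((λ.λ.λ.0) (λ.λ.0)) (λ.λ.0)
  step 4: (λ.0) (λ.λ.0)
  step 5: λ.λ.0

Term B:
  start: (λ.0 (0 (λ.λ.0 1)) (λ.λ.1) 0 (λ.(λ.λ.λ.1) (λ.0) ((λ.1) (λ.1)))) ((λ.0) (λ.λ.0))
  step 1: (λ.0) (λ.λ.0) ((λ.0) (λ.λ.0) (λ.λ.0 1)) (λ.λ.1) ((λ.0) (λ.λ.0)) (λ.(λ.λ.λ.1) (λ.0) ((λ.1) (λ.1)))
  step 2: (λ.λ.0) ((λ.0) (λ.λ.0) (λ.λ.0 1)) (λ.λ.1) ((λ.0) (λ.λ.0)) (λ.(λ.λ.λ.1) (λ.0) ((λ.1) (λ.1)))
  step 3: (λ.0) (λ.λ.1) ((λ.0) (λ.λ.0)) (λ.(λ.λ.λ.1) (λ.0) ((λ.1) (λ.1)))
  step 4: (λ.λ.1) ((λ.0) (λ.λ.0)) (λ.(λ.λ.λ.1) (λ.0) ((λ.1) (λ.1)))
  step 5: (λ.(λ.0) (λ.λ.0)) (λ.(λ.λ.λ.1) (λ.0) ((λ.1) (λ.1)))
  step 6: (λ.0) (λ.λ.0)
  step 7: λ.λ.0

Answer: SAME — A ⇓ λ.λ.0, B ⇓ λ.λ.0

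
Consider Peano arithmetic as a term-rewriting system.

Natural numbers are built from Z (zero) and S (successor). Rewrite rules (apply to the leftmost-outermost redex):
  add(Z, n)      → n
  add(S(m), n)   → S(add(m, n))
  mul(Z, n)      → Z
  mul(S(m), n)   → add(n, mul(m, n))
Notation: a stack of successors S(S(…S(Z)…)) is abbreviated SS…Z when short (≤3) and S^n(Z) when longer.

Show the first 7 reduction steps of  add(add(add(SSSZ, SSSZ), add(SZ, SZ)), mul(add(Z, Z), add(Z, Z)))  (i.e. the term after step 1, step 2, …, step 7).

  start: add(add(add(SSSZ, SSSZ), add(SZ, SZ)), mul(add(Z, Z), add(Z, Z)))
  [1] add(add(S(add(SSZ, SSSZ)), add(SZ, SZ)), mul(add(Z, Z), add(Z, Z)))
  [2] add(S(add(add(SSZ, SSSZ), add(SZ, SZ))), mul(add(Z, Z), add(Z, Z)))
  [3] S(add(add(add(SSZ, SSSZ), add(SZ, SZ)), mul(add(Z, Z), add(Z, Z))))
  [4] S(add(add(S(add(SZ, SSSZ)), add(SZ, SZ)), mul(add(Z, Z), add(Z, Z))))
  [5] S(add(S(add(add(SZ, SSSZ), add(SZ, SZ))), mul(add(Z, Z), add(Z, Z))))
  [6] S(S(add(add(add(SZ, SSSZ), add(SZ, SZ)), mul(add(Z, Z), add(Z, Z)))))
  [7] S(S(add(add(S(add(Z, SSSZ)), add(SZ, SZ)), mul(add(Z, Z), add(Z, Z)))))

Answer: after 7 steps: S(S(add(add(S(add(Z, SSSZ)), add(SZ, SZ)), mul(add(Z, Z), add(Z, Z)))))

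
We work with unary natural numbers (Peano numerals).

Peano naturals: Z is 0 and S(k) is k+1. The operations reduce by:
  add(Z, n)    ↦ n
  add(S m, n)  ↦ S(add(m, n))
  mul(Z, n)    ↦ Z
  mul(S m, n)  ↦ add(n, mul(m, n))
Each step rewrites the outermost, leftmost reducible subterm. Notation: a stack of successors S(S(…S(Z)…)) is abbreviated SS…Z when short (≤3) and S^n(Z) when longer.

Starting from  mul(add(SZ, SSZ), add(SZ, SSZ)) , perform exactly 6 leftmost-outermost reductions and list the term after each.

Answer: after 6 steps: S(S(add(SZ, mul(add(Z, SSZ), add(SZ, SSZ)))))

Working:
  start: mul(add(SZ, SSZ), add(SZ, SSZ))
  →1  mul(S(add(Z, SSZ)), add(SZ, SSZ))
  →2  add(add(SZ, SSZ), mul(add(Z, SSZ), add(SZ, SSZ)))
  →3  add(S(add(Z, SSZ)), mul(add(Z, SSZ), add(SZ, SSZ)))
  →4  S(add(add(Z, SSZ), mul(add(Z, SSZ), add(SZ, SSZ))))
  →5  S(add(SSZ, mul(add(Z, SSZ), add(SZ, SSZ))))
  →6  S(S(add(SZ, mul(add(Z, SSZ), add(SZ, SSZ)))))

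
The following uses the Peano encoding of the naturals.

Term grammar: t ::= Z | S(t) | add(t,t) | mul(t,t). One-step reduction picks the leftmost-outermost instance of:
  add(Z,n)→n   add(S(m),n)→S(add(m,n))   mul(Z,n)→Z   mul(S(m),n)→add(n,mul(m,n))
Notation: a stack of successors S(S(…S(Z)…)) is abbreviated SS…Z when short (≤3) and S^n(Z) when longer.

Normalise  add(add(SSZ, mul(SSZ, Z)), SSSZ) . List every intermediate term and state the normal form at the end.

Answer: normal form = S^5(Z)  (in 11 steps)

Working:
  start: add(add(SSZ, mul(SSZ, Z)), SSSZ)
  [1] add(S(add(SZ, mul(SSZ, Z))), SSSZ)
  [2] S(add(add(SZ, mul(SSZ, Z)), SSSZ))
  [3] S(add(S(add(Z, mul(SSZ, Z))), SSSZ))
  [4] S(S(add(add(Z, mul(SSZ, Z)), SSSZ)))
  [5] S(S(add(mul(SSZ, Z), SSSZ)))
  [6] S(S(add(add(Z, mul(SZ, Z)), SSSZ)))
  [7] S(S(add(mul(SZ, Z), SSSZ)))
  [8] S(S(add(add(Z, mul(Z, Z)), SSSZ)))
  [9] S(S(add(mul(Z, Z), SSSZ)))
  [10] S(S(add(Z, SSSZ)))
  [11] S^5(Z)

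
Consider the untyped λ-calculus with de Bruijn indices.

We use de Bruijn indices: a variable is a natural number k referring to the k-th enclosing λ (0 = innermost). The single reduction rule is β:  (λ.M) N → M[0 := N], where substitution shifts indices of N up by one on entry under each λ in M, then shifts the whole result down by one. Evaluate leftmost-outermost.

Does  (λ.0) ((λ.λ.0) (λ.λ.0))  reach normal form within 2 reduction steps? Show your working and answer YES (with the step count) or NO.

  start: (λ.0) ((λ.λ.0) (λ.λ.0))
  →1  (λ.λ.0) (λ.λ.0)
  →2  λ.0

Answer: YES — reaches normal form λ.0 in 2 ≤ 2 steps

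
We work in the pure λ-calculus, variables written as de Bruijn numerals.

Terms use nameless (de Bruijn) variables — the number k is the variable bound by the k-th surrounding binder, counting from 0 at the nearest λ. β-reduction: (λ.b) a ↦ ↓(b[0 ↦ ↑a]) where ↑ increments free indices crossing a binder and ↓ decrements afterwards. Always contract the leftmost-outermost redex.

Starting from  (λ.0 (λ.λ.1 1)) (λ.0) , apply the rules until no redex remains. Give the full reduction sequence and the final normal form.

  start: (λ.0 (λ.λ.1 1)) (λ.0)
  [1] (λ.0) (λ.λ.1 1)
  [2] λ.λ.1 1

Answer: normal form = λ.λ.1 1  (in 2 steps)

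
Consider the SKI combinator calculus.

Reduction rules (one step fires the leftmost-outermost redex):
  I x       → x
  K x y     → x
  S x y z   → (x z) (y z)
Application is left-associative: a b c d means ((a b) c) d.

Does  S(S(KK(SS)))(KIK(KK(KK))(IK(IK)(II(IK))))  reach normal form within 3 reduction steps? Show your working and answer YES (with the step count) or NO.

Answer: NO — after 3 steps the term is S(SK)(KK(KK)(IK(IK)(II(IK)))), not yet normal

Working:
  start: S(S(KK(SS)))(KIK(KK(KK))(IK(IK)(II(IK))))
  →1  S(SK)(KIK(KK(KK))(IK(IK)(II(IK))))
  →2  S(SK)(I(KK(KK))(IK(IK)(II(IK))))
  →3  S(SK)(KK(KK)(IK(IK)(II(IK))))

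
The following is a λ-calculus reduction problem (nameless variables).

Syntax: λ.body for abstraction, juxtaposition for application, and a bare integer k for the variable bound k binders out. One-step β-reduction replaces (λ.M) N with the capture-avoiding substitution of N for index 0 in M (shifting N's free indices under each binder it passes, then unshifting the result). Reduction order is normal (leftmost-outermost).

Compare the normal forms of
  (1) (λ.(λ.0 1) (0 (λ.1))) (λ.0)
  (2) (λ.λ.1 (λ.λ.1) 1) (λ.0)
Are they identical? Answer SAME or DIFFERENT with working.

Answer: DIFFERENT — A ⇓ λ.0, B ⇓ λ.λ.λ.0

Working:
Term A:
  start: (λ.(λ.0 1) (0 (λ.1))) (λ.0)
  [1] (λ.0 (λ.0)) ((λ.0) (λ.λ.0))
  [2] (λ.0) (λ.λ.0) (λ.0)
  [3] (λ.λ.0) (λ.0)
  [4] λ.0

Term B:
  start: (λ.λ.1 (λ.λ.1) 1) (λ.0)
  [1] λ.(λ.0) (λ.λ.1) (λ.0)
  [2] λ.(λ.λ.1) (λ.0)
  [3] λ.λ.λ.0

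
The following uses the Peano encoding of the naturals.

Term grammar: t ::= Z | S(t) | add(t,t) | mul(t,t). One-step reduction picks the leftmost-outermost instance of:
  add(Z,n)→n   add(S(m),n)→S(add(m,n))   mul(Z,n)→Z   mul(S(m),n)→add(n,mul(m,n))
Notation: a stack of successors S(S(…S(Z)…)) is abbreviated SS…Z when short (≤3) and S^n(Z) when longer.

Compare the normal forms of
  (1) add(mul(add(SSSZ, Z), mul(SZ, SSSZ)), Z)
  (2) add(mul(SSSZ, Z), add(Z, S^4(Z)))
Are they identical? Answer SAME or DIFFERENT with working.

Term A:
  start: add(mul(add(SSSZ, Z), mul(SZ, SSSZ)), Z)
  →1  add(mul(S(add(SSZ, Z)), mul(SZ, SSSZ)), Z)
  →2  add(add(mul(SZ, SSSZ), mul(add(SSZ, Z), mul(SZ, SSSZ))), Z)
  →3  add(add(add(SSSZ, mul(Z, SSSZ)), mul(add(SSZ, Z), mul(SZ, SSSZ))), Z)
  →4  add(add(S(add(SSZ, mul(Z, SSSZ))), mul(add(SSZ, Z), mul(SZ, SSSZ))), Z)
  →5  add(S(add(add(SSZ, mul(Z, SSSZ)), mul(add(SSZ, Z), mul(SZ, SSSZ)))), Z)
  →6  S(add(add(add(SSZ, mul(Z, SSSZ)), mul(add(SSZ, Z), mul(SZ, SSSZ))), Z))
  →7  S(add(add(S(add(SZ, mul(Z, SSSZ))), mul(add(SSZ, Z), mul(SZ, SSSZ))), Z))
  →8  S(add(S(add(add(SZ, mul(Z, SSSZ)), mul(add(SSZ, Z), mul(SZ, SSSZ)))), Z))
  →9  S(S(add(add(add(SZ, mul(Z, SSSZ)), mul(add(SSZ, Z), mul(SZ, SSSZ))), Z)))
  →10  S(S(add(add(S(add(Z, mul(Z, SSSZ))), mul(add(SSZ, Z), mul(SZ, SSSZ))), Z)))
  →11  S(S(add(S(add(add(Z, mul(Z, SSSZ)), mul(add(SSZ, Z), mul(SZ, SSSZ)))), Z)))
  →12  S(S(S(add(add(add(Z, mul(Z, SSSZ)), mul(add(SSZ, Z), mul(SZ, SSSZ))), Z))))
  →13  S(S(S(add(add(mul(Z, SSSZ), mul(add(SSZ, Z), mul(SZ, SSSZ))), Z))))
  →14  S(S(S(add(add(Z, mul(add(SSZ, Z), mul(SZ, SSSZ))), Z))))
  →15  S(S(S(add(mul(add(SSZ, Z), mul(SZ, SSSZ)), Z))))
  →16  S(S(S(add(mul(S(add(SZ, Z)), mul(SZ, SSSZ)), Z))))
  →17  S(S(S(add(add(mul(SZ, SSSZ), mul(add(SZ, Z), mul(SZ, SSSZ))), Z))))
  →18  S(S(S(add(add(add(SSSZ, mul(Z, SSSZ)), mul(add(SZ, Z), mul(SZ, SSSZ))), Z))))
  →19  S(S(S(add(add(S(add(SSZ, mul(Z, SSSZ))), mul(add(SZ, Z), mul(SZ, SSSZ))), Z))))
  →20  S(S(S(add(S(add(add(SSZ, mul(Z, SSSZ)), mul(add(SZ, Z), mul(SZ, SSSZ)))), Z))))
  →21  S(S(S(S(add(add(add(SSZ, mul(Z, SSSZ)), mul(add(SZ, Z), mul(SZ, SSSZ))), Z)))))
  →22  S(S(S(S(add(add(S(add(SZ, mul(Z, SSSZ))), mul(add(SZ, Z), mul(SZ, SSSZ))), Z)))))
  →23  S(S(S(S(add(S(add(add(SZ, mul(Z, SSSZ)), mul(add(SZ, Z), mul(SZ, SSSZ)))), Z)))))
  →24  S(S(S(S(S(add(add(add(SZ, mul(Z, SSSZ)), mul(add(SZ, Z), mul(SZ, SSSZ))), Z))))))
  →25  S(S(S(S(S(add(add(S(add(Z, mul(Z, SSSZ))), mul(add(SZ, Z), mul(SZ, SSSZ))), Z))))))
  →26  S(S(S(S(S(add(S(add(add(Z, mul(Z, SSSZ)), mul(add(SZ, Z), mul(SZ, SSSZ)))), Z))))))
  →27  S(S(S(S(S(S(add(add(add(Z, mul(Z, SSSZ)), mul(add(SZ, Z), mul(SZ, SSSZ))), Z)))))))
  →28  S(S(S(S(S(S(add(add(mul(Z, SSSZ), mul(add(SZ, Z), mul(SZ, SSSZ))), Z)))))))
  →29  S(S(S(S(S(S(add(add(Z, mul(add(SZ, Z), mul(SZ, SSSZ))), Z)))))))
  →30  S(S(S(S(S(S(add(mul(add(SZ, Z), mul(SZ, SSSZ)), Z)))))))
  →31  S(S(S(S(S(S(add(mul(S(add(Z, Z)), mul(SZ, SSSZ)), Z)))))))
  →32  S(S(S(S(S(S(add(add(mul(SZ, SSSZ), mul(add(Z, Z), mul(SZ, SSSZ))), Z)))))))
  →33  S(S(S(S(S(S(add(add(add(SSSZ, mul(Z, SSSZ)), mul(add(Z, Z), mul(SZ, SSSZ))), Z)))))))
  →34  S(S(S(S(S(S(add(add(S(add(SSZ, mul(Z, SSSZ))), mul(add(Z, Z), mul(SZ, SSSZ))), Z)))))))
  →35  S(S(S(S(S(S(add(S(add(add(SSZ, mul(Z, SSSZ)), mul(add(Z, Z), mul(SZ, SSSZ)))), Z)))))))
  →36  S(S(S(S(S(S(S(add(add(add(SSZ, mul(Z, SSSZ)), mul(add(Z, Z), mul(SZ, SSSZ))), Z))))))))
  →37  S(S(S(S(S(S(S(add(add(S(add(SZ, mul(Z, SSSZ))), mul(add(Z, Z), mul(SZ, SSSZ))), Z))))))))
  →38  S(S(S(S(S(S(S(add(S(add(add(SZ, mul(Z, SSSZ)), mul(add(Z, Z), mul(SZ, SSSZ)))), Z))))))))
  →39  S(S(S(S(S(S(S(S(add(add(add(SZ, mul(Z, SSSZ)), mul(add(Z, Z), mul(SZ, SSSZ))), Z)))))))))
  →40  S(S(S(S(S(S(S(S(add(add(S(add(Z, mul(Z, SSSZ))), mul(add(Z, Z), mul(SZ, SSSZ))), Z)))))))))
  →41  S(S(S(S(S(S(S(S(add(S(add(add(Z, mul(Z, SSSZ)), mul(add(Z, Z), mul(SZ, SSSZ)))), Z)))))))))
  →42  S(S(S(S(S(S(S(S(S(add(add(add(Z, mul(Z, SSSZ)), mul(add(Z, Z), mul(SZ, SSSZ))), Z))))))))))
  →43  S(S(S(S(S(S(S(S(S(add(add(mul(Z, SSSZ), mul(add(Z, Z), mul(SZ, SSSZ))), Z))))))))))
  →44  S(S(S(S(S(S(S(S(S(add(add(Z, mul(add(Z, Z), mul(SZ, SSSZ))), Z))))))))))
  →45  S(S(S(S(S(S(S(S(S(add(mul(add(Z, Z), mul(SZ, SSSZ)), Z))))))))))
  →46  S(S(S(S(S(S(S(S(S(add(mul(Z, mul(SZ, SSSZ)), Z))))))))))
  →47  S(S(S(S(S(S(S(S(S(add(Z, Z))))))))))
  →48  S^9(Z)

Term B:
  start: add(mul(SSSZ, Z), add(Z, S^4(Z)))
  →1  add(add(Z, mul(SSZ, Z)), add(Z, S^4(Z)))
  →2  add(mul(SSZ, Z), add(Z, S^4(Z)))
  →3  add(add(Z, mul(SZ, Z)), add(Z, S^4(Z)))
  →4  add(mul(SZ, Z), add(Z, S^4(Z)))
  →5  add(add(Z, mul(Z, Z)), add(Z, S^4(Z)))
  →6  add(mul(Z, Z), add(Z, S^4(Z)))
  →7  add(Z, add(Z, S^4(Z)))
  →8  add(Z, S^4(Z))
  →9  S^4(Z)

Answer: DIFFERENT — A ⇓ S^9(Z), B ⇓ S^4(Z)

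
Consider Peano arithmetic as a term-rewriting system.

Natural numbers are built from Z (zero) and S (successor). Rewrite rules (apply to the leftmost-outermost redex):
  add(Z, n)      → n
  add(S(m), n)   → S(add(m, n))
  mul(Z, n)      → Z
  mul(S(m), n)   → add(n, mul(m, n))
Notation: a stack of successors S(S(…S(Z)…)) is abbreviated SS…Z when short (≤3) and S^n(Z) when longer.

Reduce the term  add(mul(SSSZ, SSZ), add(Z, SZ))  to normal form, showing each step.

  start: add(mul(SSSZ, SSZ), add(Z, SZ))
  →1  add(add(SSZ, mul(SSZ, SSZ)), add(Z, SZ))
  →2  add(S(add(SZ, mul(SSZ, SSZ))), add(Z, SZ))
  →3  S(add(add(SZ, mul(SSZ, SSZ)), add(Z, SZ)))
  →4  S(add(S(add(Z, mul(SSZ, SSZ))), add(Z, SZ)))
  →5  S(S(add(add(Z, mul(SSZ, SSZ)), add(Z, SZ))))
  →6  S(S(add(mul(SSZ, SSZ), add(Z, SZ))))
  →7  S(S(add(add(SSZ, mul(SZ, SSZ)), add(Z, SZ))))
  →8  S(S(add(S(add(SZ, mul(SZ, SSZ))), add(Z, SZ))))
  →9  S(S(S(add(add(SZ, mul(SZ, SSZ)), add(Z, SZ)))))
  →10  S(S(S(add(S(add(Z, mul(SZ, SSZ))), add(Z, SZ)))))
  →11  S(S(S(S(add(add(Z, mul(SZ, SSZ)), add(Z, SZ))))))
  →12  S(S(S(S(add(mul(SZ, SSZ), add(Z, SZ))))))
  →13  S(S(S(S(add(add(SSZ, mul(Z, SSZ)), add(Z, SZ))))))
  →14  S(S(S(S(add(S(add(SZ, mul(Z, SSZ))), add(Z, SZ))))))
  →15  S(S(S(S(S(add(add(SZ, mul(Z, SSZ)), add(Z, SZ)))))))
  →16  S(S(S(S(S(add(S(add(Z, mul(Z, SSZ))), add(Z, SZ)))))))
  →17  S(S(S(S(S(S(add(add(Z, mul(Z, SSZ)), add(Z, SZ))))))))
  →18  S(S(S(S(S(S(add(mul(Z, SSZ), add(Z, SZ))))))))
  →19  S(S(S(S(S(S(add(Z, add(Z, SZ))))))))
  →20  S(S(S(S(S(S(add(Z, SZ)))))))
  →21  S^7(Z)

Answer: normal form = S^7(Z)  (in 21 steps)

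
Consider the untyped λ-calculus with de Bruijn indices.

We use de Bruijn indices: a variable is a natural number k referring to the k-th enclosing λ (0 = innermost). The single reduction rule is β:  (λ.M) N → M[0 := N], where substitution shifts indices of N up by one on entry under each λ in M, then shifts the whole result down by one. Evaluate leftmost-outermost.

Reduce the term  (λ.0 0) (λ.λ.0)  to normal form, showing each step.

  start: (λ.0 0) (λ.λ.0)
  →1  (λ.λ.0) (λ.λ.0)
  →2  λ.0

Answer: normal form = λ.0  (in 2 steps)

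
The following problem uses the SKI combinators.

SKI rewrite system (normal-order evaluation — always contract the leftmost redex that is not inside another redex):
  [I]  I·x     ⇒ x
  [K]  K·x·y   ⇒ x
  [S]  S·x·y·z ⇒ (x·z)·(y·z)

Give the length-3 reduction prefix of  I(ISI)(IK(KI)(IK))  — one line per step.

Answer: after 3 steps: SI(K(KI)(IK))

Derivation:
  start: I(ISI)(IK(KI)(IK))
  →1  ISI(IK(KI)(IK))
  →2  SI(IK(KI)(IK))
  →3  SI(K(KI)(IK))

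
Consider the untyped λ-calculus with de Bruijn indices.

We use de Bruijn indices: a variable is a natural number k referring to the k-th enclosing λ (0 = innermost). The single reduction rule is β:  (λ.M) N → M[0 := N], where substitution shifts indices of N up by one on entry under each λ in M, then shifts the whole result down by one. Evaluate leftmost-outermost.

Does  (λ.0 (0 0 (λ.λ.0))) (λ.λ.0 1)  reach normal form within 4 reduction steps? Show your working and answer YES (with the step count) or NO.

Answer: NO — after 4 steps the term is λ.0 ((λ.λ.0) (λ.λ.0 1)), not yet normal

Working:
  start: (λ.0 (0 0 (λ.λ.0))) (λ.λ.0 1)
  →1  (λ.λ.0 1) ((λ.λ.0 1) (λ.λ.0 1) (λ.λ.0))
  →2  λ.0 ((λ.λ.0 1) (λ.λ.0 1) (λ.λ.0))
  →3  λ.0 ((λ.0 (λ.λ.0 1)) (λ.λ.0))
  →4  λ.0 ((λ.λ.0) (λ.λ.0 1))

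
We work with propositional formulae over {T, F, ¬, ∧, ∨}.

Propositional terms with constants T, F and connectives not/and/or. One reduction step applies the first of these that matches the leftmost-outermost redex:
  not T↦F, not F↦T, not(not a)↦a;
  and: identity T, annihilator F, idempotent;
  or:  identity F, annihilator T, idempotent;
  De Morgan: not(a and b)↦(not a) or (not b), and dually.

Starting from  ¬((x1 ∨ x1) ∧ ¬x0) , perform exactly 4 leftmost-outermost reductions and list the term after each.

Answer: after 4 steps: ¬x1 ∨ x0

Reduction:
  start: ¬((x1 ∨ x1) ∧ ¬x0)
  [1] ¬(x1 ∨ x1) ∨ ¬¬x0
  [2] (¬x1 ∧ ¬x1) ∨ ¬¬x0
  [3] ¬x1 ∨ ¬¬x0
  [4] ¬x1 ∨ x0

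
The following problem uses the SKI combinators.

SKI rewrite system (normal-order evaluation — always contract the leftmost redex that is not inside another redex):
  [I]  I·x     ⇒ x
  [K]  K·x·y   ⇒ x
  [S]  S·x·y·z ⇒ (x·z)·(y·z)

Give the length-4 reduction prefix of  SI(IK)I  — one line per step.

  start: SI(IK)I
  →1  II(IKI)
  →2  I(IKI)
  →3  IKI
  →4  KI

Answer: after 4 steps: KI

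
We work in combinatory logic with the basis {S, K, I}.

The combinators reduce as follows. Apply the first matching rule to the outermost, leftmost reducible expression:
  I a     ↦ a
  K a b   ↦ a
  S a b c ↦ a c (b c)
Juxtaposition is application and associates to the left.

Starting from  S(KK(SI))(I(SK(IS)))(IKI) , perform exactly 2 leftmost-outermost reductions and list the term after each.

  start: S(KK(SI))(I(SK(IS)))(IKI)
  →1  KK(SI)(IKI)(I(SK(IS))(IKI))
  →2  K(IKI)(I(SK(IS))(IKI))

Answer: after 2 steps: K(IKI)(I(SK(IS))(IKI))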